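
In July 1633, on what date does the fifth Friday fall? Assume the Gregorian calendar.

July 1, 1633 is a Friday.
The first Friday is therefore July 1 (same day).
The fifth Friday is 1 + 4×7 = July 29.

July 29, 1633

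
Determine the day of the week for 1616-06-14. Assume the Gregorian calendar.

Tuesday

Doomsday rule: the anchor day for the 1600s is Tuesday. For year 16: 16÷12 = 1 r 4, and 4÷4 = 1, so 1+4+1 = 6.
Tuesday + 6 ≡ Monday — that's 1616's doomsday.
In June the doomsday date is Jun 6.
Jun 14 is 8 days after Jun 6; 8 mod 7 = 1, so Monday + 1 = Tuesday.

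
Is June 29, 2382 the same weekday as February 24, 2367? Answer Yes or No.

From Feb 24, 2367 to Jun 29, 2382 is 5604 days.
5604 mod 7 = 4, so they are different weekdays.
(Feb 24, 2367 is a Friday; Jun 29, 2382 is a Tuesday.)

No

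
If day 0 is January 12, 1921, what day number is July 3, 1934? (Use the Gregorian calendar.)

Jan 12, 1921 → Jan 12, 1922: 365 days.
Jan 12, 1922 → Jan 12, 1923: 365 days.
Jan 12, 1923 → Jan 12, 1924: 365 days.
Jan 12, 1924 → Jan 12, 1925: 366 days (Feb 29, 1924 is in that span).
Jan 12, 1925 → Jan 12, 1926: 365 days.
Jan 12, 1926 → Jan 12, 1927: 365 days.
Jan 12, 1927 → Jan 12, 1928: 365 days.
Jan 12, 1928 → Jan 12, 1929: 366 days (Feb 29, 1928 is in that span).
Jan 12, 1929 → Jan 12, 1930: 365 days.
Jan 12, 1930 → Jan 12, 1931: 365 days.
Jan 12, 1931 → Jan 12, 1932: 365 days.
Jan 12, 1932 → Jan 12, 1933: 366 days (Feb 29, 1932 is in that span).
Jan 12, 1933 → Jan 12, 1934: 365 days.
Jan 12, 1934 → Feb 12, 1934: 31 days (January has 31).
Feb 12, 1934 → Mar 12, 1934: 28 days (February has 28).
Mar 12, 1934 → Apr 12, 1934: 31 days (March has 31).
Apr 12, 1934 → May 12, 1934: 30 days (April has 30).
May 12, 1934 → Jun 12, 1934: 31 days (May has 31).
Jun 12, 1934 → Jul 3, 1934: 21 days.
Total: 4920 days.

4920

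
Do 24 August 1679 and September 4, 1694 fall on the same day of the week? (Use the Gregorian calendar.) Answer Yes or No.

No

From Aug 24, 1679 to Sep 4, 1694 is 5490 days.
5490 mod 7 = 2, so they are different weekdays.
(Aug 24, 1679 is a Thursday; Sep 4, 1694 is a Saturday.)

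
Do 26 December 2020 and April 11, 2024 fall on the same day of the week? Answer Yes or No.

From Dec 26, 2020 to Apr 11, 2024 is 1202 days.
1202 mod 7 = 5, so they are different weekdays.
(Dec 26, 2020 is a Saturday; Apr 11, 2024 is a Thursday.)

No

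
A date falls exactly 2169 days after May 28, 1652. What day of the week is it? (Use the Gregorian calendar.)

First find the weekday of May 28, 1652. Doomsday rule: the anchor day for the 1600s is Tuesday. For year 52: 52÷12 = 4 r 4, and 4÷4 = 1, so 4+4+1 = 9.
Tuesday + 9 ≡ Thursday — that's 1652's doomsday.
In May the doomsday date is May 9.
May 28 is 19 days after May 9; 19 mod 7 = 5, so Thursday + 5 = Tuesday.
2169 mod 7 = 6, so 2169 days after a Tuesday is Tuesday + 6 = Monday.

Monday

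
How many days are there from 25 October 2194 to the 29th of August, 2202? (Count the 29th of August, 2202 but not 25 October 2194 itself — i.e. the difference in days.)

Oct 25, 2194 → Oct 25, 2195: 365 days.
Oct 25, 2195 → Oct 25, 2196: 366 days (Feb 29, 2196 is in that span).
Oct 25, 2196 → Oct 25, 2197: 365 days.
Oct 25, 2197 → Oct 25, 2198: 365 days.
Oct 25, 2198 → Oct 25, 2199: 365 days.
Oct 25, 2199 → Oct 25, 2200: 365 days.
Oct 25, 2200 → Oct 25, 2201: 365 days.
Oct 25, 2201 → Nov 25, 2201: 31 days (October has 31).
Nov 25, 2201 → Dec 25, 2201: 30 days (November has 30).
Dec 25, 2201 → Jan 25, 2202: 31 days (December has 31).
Jan 25, 2202 → Feb 25, 2202: 31 days (January has 31).
Feb 25, 2202 → Mar 25, 2202: 28 days (February has 28).
Mar 25, 2202 → Apr 25, 2202: 31 days (March has 31).
Apr 25, 2202 → May 25, 2202: 30 days (April has 30).
May 25, 2202 → Jun 25, 2202: 31 days (May has 31).
Jun 25, 2202 → Jul 25, 2202: 30 days (June has 30).
Jul 25, 2202 → Aug 25, 2202: 31 days (July has 31).
Aug 25, 2202 → Aug 29, 2202: 4 days.
Total: 2864 days.

2864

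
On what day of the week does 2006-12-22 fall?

Friday

Doomsday rule: the anchor day for the 2000s is Tuesday. For year 06: 6÷12 = 0 r 6, and 6÷4 = 1, so 0+6+1 = 7.
Tuesday + 7 ≡ Tuesday — that's 2006's doomsday.
In December the doomsday date is Dec 12.
Dec 22 is 10 days after Dec 12; 10 mod 7 = 3, so Tuesday + 3 = Friday.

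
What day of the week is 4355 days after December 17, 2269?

Saturday

Dec 17, 2269 is a Friday.
4355 mod 7 = 1, so 4355 days after a Friday is Friday + 1 = Saturday.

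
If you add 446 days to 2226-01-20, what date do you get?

+365 (one year) → Jan 20, 2227 (81 left).
Jan has 31 days: +12 → Feb 1, 2227 (69 left).
Feb has 28 days: +28 → Mar 1, 2227 (41 left).
Mar has 31 days: +31 → Apr 1, 2227 (10 left).
+10 → Apr 11, 2227.

April 11, 2227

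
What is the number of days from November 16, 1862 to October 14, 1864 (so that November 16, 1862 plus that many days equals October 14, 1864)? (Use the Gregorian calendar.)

Nov 16, 1862 → Nov 16, 1863: 365 days.
Nov 16, 1863 → Dec 16, 1863: 30 days (November has 30).
Dec 16, 1863 → Jan 16, 1864: 31 days (December has 31).
Jan 16, 1864 → Feb 16, 1864: 31 days (January has 31).
Feb 16, 1864 → Mar 16, 1864: 29 days (February has 29).
Mar 16, 1864 → Apr 16, 1864: 31 days (March has 31).
Apr 16, 1864 → May 16, 1864: 30 days (April has 30).
May 16, 1864 → Jun 16, 1864: 31 days (May has 31).
Jun 16, 1864 → Jul 16, 1864: 30 days (June has 30).
Jul 16, 1864 → Aug 16, 1864: 31 days (July has 31).
Aug 16, 1864 → Sep 16, 1864: 31 days (August has 31).
Sep 16, 1864 → Oct 14, 1864: 28 days.
Total: 698 days.

698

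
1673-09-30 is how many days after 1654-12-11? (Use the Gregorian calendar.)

Dec 11, 1654 → Dec 11, 1655: 365 days.
Dec 11, 1655 → Dec 11, 1656: 366 days (Feb 29, 1656 is in that span).
Dec 11, 1656 → Dec 11, 1657: 365 days.
Dec 11, 1657 → Dec 11, 1658: 365 days.
Dec 11, 1658 → Dec 11, 1659: 365 days.
Dec 11, 1659 → Dec 11, 1660: 366 days (Feb 29, 1660 is in that span).
Dec 11, 1660 → Dec 11, 1661: 365 days.
Dec 11, 1661 → Dec 11, 1662: 365 days.
Dec 11, 1662 → Dec 11, 1663: 365 days.
Dec 11, 1663 → Dec 11, 1664: 366 days (Feb 29, 1664 is in that span).
Dec 11, 1664 → Dec 11, 1665: 365 days.
Dec 11, 1665 → Dec 11, 1666: 365 days.
Dec 11, 1666 → Dec 11, 1667: 365 days.
Dec 11, 1667 → Dec 11, 1668: 366 days (Feb 29, 1668 is in that span).
Dec 11, 1668 → Dec 11, 1669: 365 days.
Dec 11, 1669 → Dec 11, 1670: 365 days.
Dec 11, 1670 → Dec 11, 1671: 365 days.
Dec 11, 1671 → Dec 11, 1672: 366 days (Feb 29, 1672 is in that span).
Dec 11, 1672 → Jan 11, 1673: 31 days (December has 31).
Jan 11, 1673 → Feb 11, 1673: 31 days (January has 31).
Feb 11, 1673 → Mar 11, 1673: 28 days (February has 28).
Mar 11, 1673 → Apr 11, 1673: 31 days (March has 31).
Apr 11, 1673 → May 11, 1673: 30 days (April has 30).
May 11, 1673 → Jun 11, 1673: 31 days (May has 31).
Jun 11, 1673 → Jul 11, 1673: 30 days (June has 30).
Jul 11, 1673 → Aug 11, 1673: 31 days (July has 31).
Aug 11, 1673 → Sep 11, 1673: 31 days (August has 31).
Sep 11, 1673 → Sep 30, 1673: 19 days.
Total: 6868 days.

6868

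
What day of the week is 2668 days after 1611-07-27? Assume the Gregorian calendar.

Thursday

First find the weekday of Jul 27, 1611. Doomsday rule: the anchor day for the 1600s is Tuesday. For year 11: 11÷12 = 0 r 11, and 11÷4 = 2, so 0+11+2 = 13.
Tuesday + 13 ≡ Monday — that's 1611's doomsday.
In July the doomsday date is Jul 11.
Jul 27 is 16 days after Jul 11; 16 mod 7 = 2, so Monday + 2 = Wednesday.
2668 mod 7 = 1, so 2668 days after a Wednesday is Wednesday + 1 = Thursday.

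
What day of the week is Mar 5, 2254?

Doomsday rule: the anchor day for the 2200s is Friday. For year 54: 54÷12 = 4 r 6, and 6÷4 = 1, so 4+6+1 = 11.
Friday + 11 ≡ Tuesday — that's 2254's doomsday.
In March the doomsday date is Mar 14.
Mar 5 is 9 days before Mar 14; 9 mod 7 = 2, so Tuesday − 2 = Sunday.

Sunday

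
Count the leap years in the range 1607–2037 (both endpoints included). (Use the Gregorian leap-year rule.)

105

Multiples of 4 in [1607,2037]: 108.
Of those, multiples of 100: 4 (not leap unless ÷400).
Multiples of 400: 1.
Leap years = 108 − 4 + 1 = 105.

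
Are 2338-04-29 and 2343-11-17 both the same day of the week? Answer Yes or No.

From Apr 29, 2338 to Nov 17, 2343 is 2028 days.
2028 mod 7 = 5, so they are different weekdays.
(Apr 29, 2338 is a Friday; Nov 17, 2343 is a Wednesday.)

No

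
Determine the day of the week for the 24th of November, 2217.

Doomsday rule: the anchor day for the 2200s is Friday. For year 17: 17÷12 = 1 r 5, and 5÷4 = 1, so 1+5+1 = 7.
Friday + 7 ≡ Friday — that's 2217's doomsday.
In November the doomsday date is Nov 7.
Nov 24 is 17 days after Nov 7; 17 mod 7 = 3, so Friday + 3 = Monday.

Monday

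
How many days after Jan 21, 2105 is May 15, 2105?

Jan 21, 2105 → Feb 21, 2105: 31 days (January has 31).
Feb 21, 2105 → Mar 21, 2105: 28 days (February has 28).
Mar 21, 2105 → Apr 21, 2105: 31 days (March has 31).
Apr 21, 2105 → May 15, 2105: 24 days.
Total: 114 days.

114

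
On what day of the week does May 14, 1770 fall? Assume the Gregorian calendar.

Doomsday rule: the anchor day for the 1700s is Sunday. For year 70: 70÷12 = 5 r 10, and 10÷4 = 2, so 5+10+2 = 17.
Sunday + 17 ≡ Wednesday — that's 1770's doomsday.
In May the doomsday date is May 9.
May 14 is 5 days after May 9; 5 mod 7 = 5, so Wednesday + 5 = Monday.

Monday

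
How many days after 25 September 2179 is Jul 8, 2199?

7226

Sep 25, 2179 → Sep 25, 2180: 366 days (Feb 29, 2180 is in that span).
Sep 25, 2180 → Sep 25, 2181: 365 days.
Sep 25, 2181 → Sep 25, 2182: 365 days.
Sep 25, 2182 → Sep 25, 2183: 365 days.
Sep 25, 2183 → Sep 25, 2184: 366 days (Feb 29, 2184 is in that span).
Sep 25, 2184 → Sep 25, 2185: 365 days.
Sep 25, 2185 → Sep 25, 2186: 365 days.
Sep 25, 2186 → Sep 25, 2187: 365 days.
Sep 25, 2187 → Sep 25, 2188: 366 days (Feb 29, 2188 is in that span).
Sep 25, 2188 → Sep 25, 2189: 365 days.
Sep 25, 2189 → Sep 25, 2190: 365 days.
Sep 25, 2190 → Sep 25, 2191: 365 days.
Sep 25, 2191 → Sep 25, 2192: 366 days (Feb 29, 2192 is in that span).
Sep 25, 2192 → Sep 25, 2193: 365 days.
Sep 25, 2193 → Sep 25, 2194: 365 days.
Sep 25, 2194 → Sep 25, 2195: 365 days.
Sep 25, 2195 → Sep 25, 2196: 366 days (Feb 29, 2196 is in that span).
Sep 25, 2196 → Sep 25, 2197: 365 days.
Sep 25, 2197 → Sep 25, 2198: 365 days.
Sep 25, 2198 → Oct 25, 2198: 30 days (September has 30).
Oct 25, 2198 → Nov 25, 2198: 31 days (October has 31).
Nov 25, 2198 → Dec 25, 2198: 30 days (November has 30).
Dec 25, 2198 → Jan 25, 2199: 31 days (December has 31).
Jan 25, 2199 → Feb 25, 2199: 31 days (January has 31).
Feb 25, 2199 → Mar 25, 2199: 28 days (February has 28).
Mar 25, 2199 → Apr 25, 2199: 31 days (March has 31).
Apr 25, 2199 → May 25, 2199: 30 days (April has 30).
May 25, 2199 → Jun 25, 2199: 31 days (May has 31).
Jun 25, 2199 → Jul 8, 2199: 13 days.
Total: 7226 days.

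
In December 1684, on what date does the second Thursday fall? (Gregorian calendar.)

December 14, 1684

December 1, 1684 is a Friday.
The first Thursday is therefore December 7 (6 days later).
The second Thursday is 7 + 1×7 = December 14.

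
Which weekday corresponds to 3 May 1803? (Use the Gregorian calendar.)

Tuesday

Doomsday rule: the anchor day for the 1800s is Friday. For year 03: 3÷12 = 0 r 3, and 3÷4 = 0, so 0+3+0 = 3.
Friday + 3 ≡ Monday — that's 1803's doomsday.
In May the doomsday date is May 9.
May 3 is 6 days before May 9; 6 mod 7 = 6, so Monday − 6 = Tuesday.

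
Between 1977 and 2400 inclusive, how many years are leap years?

103

Multiples of 4 in [1977,2400]: 106.
Of those, multiples of 100: 5 (not leap unless ÷400).
Multiples of 400: 2.
Leap years = 106 − 5 + 2 = 103.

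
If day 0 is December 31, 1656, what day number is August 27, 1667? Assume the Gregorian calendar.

3891

Dec 31, 1656 → Dec 31, 1657: 365 days.
Dec 31, 1657 → Dec 31, 1658: 365 days.
Dec 31, 1658 → Dec 31, 1659: 365 days.
Dec 31, 1659 → Dec 31, 1660: 366 days (Feb 29, 1660 is in that span).
Dec 31, 1660 → Dec 31, 1661: 365 days.
Dec 31, 1661 → Dec 31, 1662: 365 days.
Dec 31, 1662 → Dec 31, 1663: 365 days.
Dec 31, 1663 → Dec 31, 1664: 366 days (Feb 29, 1664 is in that span).
Dec 31, 1664 → Dec 31, 1665: 365 days.
Dec 31, 1665 → Dec 31, 1666: 365 days.
Dec 31, 1666 → Jan 31, 1667: 31 days (December has 31).
Jan 31, 1667 → Feb 28, 1667: 28 days (January has 31).
Feb 28, 1667 → Mar 28, 1667: 28 days (February has 28).
Mar 28, 1667 → Apr 28, 1667: 31 days (March has 31).
Apr 28, 1667 → May 28, 1667: 30 days (April has 30).
May 28, 1667 → Jun 28, 1667: 31 days (May has 31).
Jun 28, 1667 → Jul 28, 1667: 30 days (June has 30).
Jul 28, 1667 → Aug 27, 1667: 30 days.
Total: 3891 days.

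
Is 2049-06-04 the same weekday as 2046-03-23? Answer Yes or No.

Yes

From Mar 23, 2046 to Jun 4, 2049 is 1169 days.
1169 mod 7 = 0, so they are the same weekday.
(Mar 23, 2046 is a Friday; Jun 4, 2049 is a Friday.)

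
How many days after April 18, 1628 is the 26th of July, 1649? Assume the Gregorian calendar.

Apr 18, 1628 → Apr 18, 1629: 365 days.
Apr 18, 1629 → Apr 18, 1630: 365 days.
Apr 18, 1630 → Apr 18, 1631: 365 days.
Apr 18, 1631 → Apr 18, 1632: 366 days (Feb 29, 1632 is in that span).
Apr 18, 1632 → Apr 18, 1633: 365 days.
Apr 18, 1633 → Apr 18, 1634: 365 days.
Apr 18, 1634 → Apr 18, 1635: 365 days.
Apr 18, 1635 → Apr 18, 1636: 366 days (Feb 29, 1636 is in that span).
Apr 18, 1636 → Apr 18, 1637: 365 days.
Apr 18, 1637 → Apr 18, 1638: 365 days.
Apr 18, 1638 → Apr 18, 1639: 365 days.
Apr 18, 1639 → Apr 18, 1640: 366 days (Feb 29, 1640 is in that span).
Apr 18, 1640 → Apr 18, 1641: 365 days.
Apr 18, 1641 → Apr 18, 1642: 365 days.
Apr 18, 1642 → Apr 18, 1643: 365 days.
Apr 18, 1643 → Apr 18, 1644: 366 days (Feb 29, 1644 is in that span).
Apr 18, 1644 → Apr 18, 1645: 365 days.
Apr 18, 1645 → Apr 18, 1646: 365 days.
Apr 18, 1646 → Apr 18, 1647: 365 days.
Apr 18, 1647 → Apr 18, 1648: 366 days (Feb 29, 1648 is in that span).
Apr 18, 1648 → Apr 18, 1649: 365 days.
Apr 18, 1649 → May 18, 1649: 30 days (April has 30).
May 18, 1649 → Jun 18, 1649: 31 days (May has 31).
Jun 18, 1649 → Jul 18, 1649: 30 days (June has 30).
Jul 18, 1649 → Jul 26, 1649: 8 days.
Total: 7769 days.

7769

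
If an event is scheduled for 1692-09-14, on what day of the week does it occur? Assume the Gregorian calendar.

Doomsday rule: the anchor day for the 1600s is Tuesday. For year 92: 92÷12 = 7 r 8, and 8÷4 = 2, so 7+8+2 = 17.
Tuesday + 17 ≡ Friday — that's 1692's doomsday.
In September the doomsday date is Sep 5.
Sep 14 is 9 days after Sep 5; 9 mod 7 = 2, so Friday + 2 = Sunday.

Sunday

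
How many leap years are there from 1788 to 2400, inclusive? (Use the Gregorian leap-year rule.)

149

Multiples of 4 in [1788,2400]: 154.
Of those, multiples of 100: 7 (not leap unless ÷400).
Multiples of 400: 2.
Leap years = 154 − 7 + 2 = 149.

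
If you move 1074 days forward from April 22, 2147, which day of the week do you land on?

First find the weekday of Apr 22, 2147. Doomsday rule: the anchor day for the 2100s is Sunday. For year 47: 47÷12 = 3 r 11, and 11÷4 = 2, so 3+11+2 = 16.
Sunday + 16 ≡ Tuesday — that's 2147's doomsday.
In April the doomsday date is Apr 4.
Apr 22 is 18 days after Apr 4; 18 mod 7 = 4, so Tuesday + 4 = Saturday.
1074 mod 7 = 3, so 1074 days after a Saturday is Saturday + 3 = Tuesday.

Tuesday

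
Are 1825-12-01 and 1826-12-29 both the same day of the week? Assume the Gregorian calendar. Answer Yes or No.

From Dec 1, 1825 to Dec 29, 1826 is 393 days.
393 mod 7 = 1, so they are different weekdays.
(Dec 1, 1825 is a Thursday; Dec 29, 1826 is a Friday.)

No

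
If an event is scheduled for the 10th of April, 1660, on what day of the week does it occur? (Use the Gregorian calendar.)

Doomsday rule: the anchor day for the 1600s is Tuesday. For year 60: 60÷12 = 5 r 0, and 0÷4 = 0, so 5+0+0 = 5.
Tuesday + 5 ≡ Sunday — that's 1660's doomsday.
In April the doomsday date is Apr 4.
Apr 10 is 6 days after Apr 4; 6 mod 7 = 6, so Sunday + 6 = Saturday.

Saturday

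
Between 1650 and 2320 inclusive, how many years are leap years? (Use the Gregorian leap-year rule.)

Multiples of 4 in [1650,2320]: 168.
Of those, multiples of 100: 7 (not leap unless ÷400).
Multiples of 400: 1.
Leap years = 168 − 7 + 1 = 162.

162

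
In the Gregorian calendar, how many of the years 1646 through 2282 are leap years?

154

Multiples of 4 in [1646,2282]: 159.
Of those, multiples of 100: 6 (not leap unless ÷400).
Multiples of 400: 1.
Leap years = 159 − 6 + 1 = 154.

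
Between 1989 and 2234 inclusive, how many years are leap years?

Multiples of 4 in [1989,2234]: 61.
Of those, multiples of 100: 3 (not leap unless ÷400).
Multiples of 400: 1.
Leap years = 61 − 3 + 1 = 59.

59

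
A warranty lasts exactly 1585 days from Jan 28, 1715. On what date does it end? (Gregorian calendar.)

+365 (one year) → Jan 28, 1716 (1220 left).
+366 (one year; includes Feb 29, 1716) → Jan 28, 1717 (854 left).
+365 (one year) → Jan 28, 1718 (489 left).
+365 (one year) → Jan 28, 1719 (124 left).
Jan has 31 days: +4 → Feb 1, 1719 (120 left).
Feb has 28 days: +28 → Mar 1, 1719 (92 left).
Mar has 31 days: +31 → Apr 1, 1719 (61 left).
Apr has 30 days: +30 → May 1, 1719 (31 left).
May has 31 days: +31 → Jun 1, 1719 (0 left).

June 1, 1719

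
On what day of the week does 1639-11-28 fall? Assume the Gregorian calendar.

Monday

Doomsday rule: the anchor day for the 1600s is Tuesday. For year 39: 39÷12 = 3 r 3, and 3÷4 = 0, so 3+3+0 = 6.
Tuesday + 6 ≡ Monday — that's 1639's doomsday.
In November the doomsday date is Nov 7.
Nov 28 is 21 days after Nov 7; 21 mod 7 = 0, so Monday + 0 = Monday.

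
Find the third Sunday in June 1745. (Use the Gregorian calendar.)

June 20, 1745

June 1, 1745 is a Tuesday.
The first Sunday is therefore June 6 (5 days later).
The third Sunday is 6 + 2×7 = June 20.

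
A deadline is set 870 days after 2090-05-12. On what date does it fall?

September 28, 2092

+365 (one year) → May 12, 2091 (505 left).
+366 (one year; includes Feb 29, 2092) → May 12, 2092 (139 left).
May has 31 days: +20 → Jun 1, 2092 (119 left).
Jun has 30 days: +30 → Jul 1, 2092 (89 left).
Jul has 31 days: +31 → Aug 1, 2092 (58 left).
Aug has 31 days: +31 → Sep 1, 2092 (27 left).
+27 → Sep 28, 2092.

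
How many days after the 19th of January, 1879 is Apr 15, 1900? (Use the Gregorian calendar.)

7756

Jan 19, 1879 → Jan 19, 1880: 365 days.
Jan 19, 1880 → Jan 19, 1881: 366 days (Feb 29, 1880 is in that span).
Jan 19, 1881 → Jan 19, 1882: 365 days.
Jan 19, 1882 → Jan 19, 1883: 365 days.
Jan 19, 1883 → Jan 19, 1884: 365 days.
Jan 19, 1884 → Jan 19, 1885: 366 days (Feb 29, 1884 is in that span).
Jan 19, 1885 → Jan 19, 1886: 365 days.
Jan 19, 1886 → Jan 19, 1887: 365 days.
Jan 19, 1887 → Jan 19, 1888: 365 days.
Jan 19, 1888 → Jan 19, 1889: 366 days (Feb 29, 1888 is in that span).
Jan 19, 1889 → Jan 19, 1890: 365 days.
Jan 19, 1890 → Jan 19, 1891: 365 days.
Jan 19, 1891 → Jan 19, 1892: 365 days.
Jan 19, 1892 → Jan 19, 1893: 366 days (Feb 29, 1892 is in that span).
Jan 19, 1893 → Jan 19, 1894: 365 days.
Jan 19, 1894 → Jan 19, 1895: 365 days.
Jan 19, 1895 → Jan 19, 1896: 365 days.
Jan 19, 1896 → Jan 19, 1897: 366 days (Feb 29, 1896 is in that span).
Jan 19, 1897 → Jan 19, 1898: 365 days.
Jan 19, 1898 → Jan 19, 1899: 365 days.
Jan 19, 1899 → Jan 19, 1900: 365 days.
Jan 19, 1900 → Feb 19, 1900: 31 days (January has 31).
Feb 19, 1900 → Mar 19, 1900: 28 days (February has 28).
Mar 19, 1900 → Apr 15, 1900: 27 days.
Total: 7756 days.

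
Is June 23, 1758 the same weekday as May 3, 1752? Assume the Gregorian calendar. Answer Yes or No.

No

From May 3, 1752 to Jun 23, 1758 is 2242 days.
2242 mod 7 = 2, so they are different weekdays.
(May 3, 1752 is a Wednesday; Jun 23, 1758 is a Friday.)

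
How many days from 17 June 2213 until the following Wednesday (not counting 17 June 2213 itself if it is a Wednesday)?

Jun 17, 2213 is a Thursday.
From Thursday to the next Wednesday is 6 days.

6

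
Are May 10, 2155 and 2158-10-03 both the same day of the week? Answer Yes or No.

From May 10, 2155 to Oct 3, 2158 is 1242 days.
1242 mod 7 = 3, so they are different weekdays.
(May 10, 2155 is a Saturday; Oct 3, 2158 is a Tuesday.)

No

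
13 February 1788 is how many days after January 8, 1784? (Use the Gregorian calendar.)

Jan 8, 1784 → Jan 8, 1785: 366 days (Feb 29, 1784 is in that span).
Jan 8, 1785 → Jan 8, 1786: 365 days.
Jan 8, 1786 → Jan 8, 1787: 365 days.
Jan 8, 1787 → Jan 8, 1788: 365 days.
Jan 8, 1788 → Feb 8, 1788: 31 days (January has 31).
Feb 8, 1788 → Feb 13, 1788: 5 days.
Total: 1497 days.

1497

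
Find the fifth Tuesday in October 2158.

October 31, 2158

October 1, 2158 is a Sunday.
The first Tuesday is therefore October 3 (2 days later).
The fifth Tuesday is 3 + 4×7 = October 31.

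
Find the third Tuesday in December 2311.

December 19, 2311

December 1, 2311 is a Friday.
The first Tuesday is therefore December 5 (4 days later).
The third Tuesday is 5 + 2×7 = December 19.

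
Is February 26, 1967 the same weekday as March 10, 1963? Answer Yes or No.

From Mar 10, 1963 to Feb 26, 1967 is 1449 days.
1449 mod 7 = 0, so they are the same weekday.
(Mar 10, 1963 is a Sunday; Feb 26, 1967 is a Sunday.)

Yes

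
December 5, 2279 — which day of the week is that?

Friday

Doomsday rule: the anchor day for the 2200s is Friday. For year 79: 79÷12 = 6 r 7, and 7÷4 = 1, so 6+7+1 = 14.
Friday + 14 ≡ Friday — that's 2279's doomsday.
In December the doomsday date is Dec 12.
Dec 5 is 7 days before Dec 12; 7 mod 7 = 0, so Friday − 0 = Friday.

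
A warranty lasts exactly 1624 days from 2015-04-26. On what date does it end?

October 6, 2019

+366 (one year; includes Feb 29, 2016) → Apr 26, 2016 (1258 left).
+365 (one year) → Apr 26, 2017 (893 left).
+365 (one year) → Apr 26, 2018 (528 left).
+365 (one year) → Apr 26, 2019 (163 left).
Apr has 30 days: +5 → May 1, 2019 (158 left).
May has 31 days: +31 → Jun 1, 2019 (127 left).
Jun has 30 days: +30 → Jul 1, 2019 (97 left).
Jul has 31 days: +31 → Aug 1, 2019 (66 left).
Aug has 31 days: +31 → Sep 1, 2019 (35 left).
Sep has 30 days: +30 → Oct 1, 2019 (5 left).
+5 → Oct 6, 2019.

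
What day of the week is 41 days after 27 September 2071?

Saturday

First find the weekday of Sep 27, 2071. Doomsday rule: the anchor day for the 2000s is Tuesday. For year 71: 71÷12 = 5 r 11, and 11÷4 = 2, so 5+11+2 = 18.
Tuesday + 18 ≡ Saturday — that's 2071's doomsday.
In September the doomsday date is Sep 5.
Sep 27 is 22 days after Sep 5; 22 mod 7 = 1, so Saturday + 1 = Sunday.
41 mod 7 = 6, so 41 days after a Sunday is Sunday + 6 = Saturday.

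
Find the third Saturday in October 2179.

October 1, 2179 is a Friday.
The first Saturday is therefore October 2 (1 days later).
The third Saturday is 2 + 2×7 = October 16.

October 16, 2179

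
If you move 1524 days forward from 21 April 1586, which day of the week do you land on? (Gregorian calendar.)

Apr 21, 1586 is a Monday.
1524 mod 7 = 5, so 1524 days after a Monday is Monday + 5 = Saturday.

Saturday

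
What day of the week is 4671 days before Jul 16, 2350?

Friday

Jul 16, 2350 is a Sunday.
4671 mod 7 = 2, so 4671 days before a Sunday is Sunday − 2 = Friday.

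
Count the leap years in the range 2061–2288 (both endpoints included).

Multiples of 4 in [2061,2288]: 57.
Of those, multiples of 100: 2 (not leap unless ÷400).
Multiples of 400: 0.
Leap years = 57 − 2 + 0 = 55.

55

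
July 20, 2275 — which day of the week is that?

Doomsday rule: the anchor day for the 2200s is Friday. For year 75: 75÷12 = 6 r 3, and 3÷4 = 0, so 6+3+0 = 9.
Friday + 9 ≡ Sunday — that's 2275's doomsday.
In July the doomsday date is Jul 11.
Jul 20 is 9 days after Jul 11; 9 mod 7 = 2, so Sunday + 2 = Tuesday.

Tuesday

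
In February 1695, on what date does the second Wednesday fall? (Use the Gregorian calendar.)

February 9, 1695

February 1, 1695 is a Tuesday.
The first Wednesday is therefore February 2 (1 days later).
The second Wednesday is 2 + 1×7 = February 9.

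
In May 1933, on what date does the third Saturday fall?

May 1, 1933 is a Monday.
The first Saturday is therefore May 6 (5 days later).
The third Saturday is 6 + 2×7 = May 20.

May 20, 1933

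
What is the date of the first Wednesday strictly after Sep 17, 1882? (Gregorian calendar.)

September 20, 1882

Sep 17, 1882 is a Sunday.
From Sunday to the next Wednesday is 3 days.
Sep 17, 1882 + 3 = Sep 20, 1882.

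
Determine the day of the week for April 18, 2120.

Thursday

Doomsday rule: the anchor day for the 2100s is Sunday. For year 20: 20÷12 = 1 r 8, and 8÷4 = 2, so 1+8+2 = 11.
Sunday + 11 ≡ Thursday — that's 2120's doomsday.
In April the doomsday date is Apr 4.
Apr 18 is 14 days after Apr 4; 14 mod 7 = 0, so Thursday + 0 = Thursday.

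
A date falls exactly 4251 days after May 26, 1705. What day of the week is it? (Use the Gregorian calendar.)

First find the weekday of May 26, 1705. Doomsday rule: the anchor day for the 1700s is Sunday. For year 05: 5÷12 = 0 r 5, and 5÷4 = 1, so 0+5+1 = 6.
Sunday + 6 ≡ Saturday — that's 1705's doomsday.
In May the doomsday date is May 9.
May 26 is 17 days after May 9; 17 mod 7 = 3, so Saturday + 3 = Tuesday.
4251 mod 7 = 2, so 4251 days after a Tuesday is Tuesday + 2 = Thursday.

Thursday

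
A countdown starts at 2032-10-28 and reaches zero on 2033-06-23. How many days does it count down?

238

Oct 28, 2032 → Nov 28, 2032: 31 days (October has 31).
Nov 28, 2032 → Dec 28, 2032: 30 days (November has 30).
Dec 28, 2032 → Jan 28, 2033: 31 days (December has 31).
Jan 28, 2033 → Feb 28, 2033: 31 days (January has 31).
Feb 28, 2033 → Mar 28, 2033: 28 days (February has 28).
Mar 28, 2033 → Apr 28, 2033: 31 days (March has 31).
Apr 28, 2033 → May 28, 2033: 30 days (April has 30).
May 28, 2033 → Jun 23, 2033: 26 days.
Total: 238 days.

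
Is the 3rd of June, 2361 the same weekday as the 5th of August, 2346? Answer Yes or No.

From Aug 5, 2346 to Jun 3, 2361 is 5416 days.
5416 mod 7 = 5, so they are different weekdays.
(Aug 5, 2346 is a Monday; Jun 3, 2361 is a Saturday.)

No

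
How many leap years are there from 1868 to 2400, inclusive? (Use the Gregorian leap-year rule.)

Multiples of 4 in [1868,2400]: 134.
Of those, multiples of 100: 6 (not leap unless ÷400).
Multiples of 400: 2.
Leap years = 134 − 6 + 2 = 130.

130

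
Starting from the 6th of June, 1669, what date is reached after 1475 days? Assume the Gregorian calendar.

June 20, 1673

+365 (one year) → Jun 6, 1670 (1110 left).
+365 (one year) → Jun 6, 1671 (745 left).
+366 (one year; includes Feb 29, 1672) → Jun 6, 1672 (379 left).
Jun has 30 days: +25 → Jul 1, 1672 (354 left).
Jul has 31 days: +31 → Aug 1, 1672 (323 left).
Aug has 31 days: +31 → Sep 1, 1672 (292 left).
Sep has 30 days: +30 → Oct 1, 1672 (262 left).
Oct has 31 days: +31 → Nov 1, 1672 (231 left).
Nov has 30 days: +30 → Dec 1, 1672 (201 left).
Dec has 31 days: +31 → Jan 1, 1673 (170 left).
Jan has 31 days: +31 → Feb 1, 1673 (139 left).
Feb has 28 days: +28 → Mar 1, 1673 (111 left).
Mar has 31 days: +31 → Apr 1, 1673 (80 left).
Apr has 30 days: +30 → May 1, 1673 (50 left).
May has 31 days: +31 → Jun 1, 1673 (19 left).
+19 → Jun 20, 1673.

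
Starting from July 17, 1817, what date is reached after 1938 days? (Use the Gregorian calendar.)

November 6, 1822

+365 (one year) → Jul 17, 1818 (1573 left).
+365 (one year) → Jul 17, 1819 (1208 left).
+366 (one year; includes Feb 29, 1820) → Jul 17, 1820 (842 left).
+365 (one year) → Jul 17, 1821 (477 left).
+365 (one year) → Jul 17, 1822 (112 left).
Jul has 31 days: +15 → Aug 1, 1822 (97 left).
Aug has 31 days: +31 → Sep 1, 1822 (66 left).
Sep has 30 days: +30 → Oct 1, 1822 (36 left).
Oct has 31 days: +31 → Nov 1, 1822 (5 left).
+5 → Nov 6, 1822.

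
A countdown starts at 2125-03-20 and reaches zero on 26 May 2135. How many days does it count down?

Mar 20, 2125 → Mar 20, 2126: 365 days.
Mar 20, 2126 → Mar 20, 2127: 365 days.
Mar 20, 2127 → Mar 20, 2128: 366 days (Feb 29, 2128 is in that span).
Mar 20, 2128 → Mar 20, 2129: 365 days.
Mar 20, 2129 → Mar 20, 2130: 365 days.
Mar 20, 2130 → Mar 20, 2131: 365 days.
Mar 20, 2131 → Mar 20, 2132: 366 days (Feb 29, 2132 is in that span).
Mar 20, 2132 → Mar 20, 2133: 365 days.
Mar 20, 2133 → Mar 20, 2134: 365 days.
Mar 20, 2134 → Mar 20, 2135: 365 days.
Mar 20, 2135 → Apr 20, 2135: 31 days (March has 31).
Apr 20, 2135 → May 20, 2135: 30 days (April has 30).
May 20, 2135 → May 26, 2135: 6 days.
Total: 3719 days.

3719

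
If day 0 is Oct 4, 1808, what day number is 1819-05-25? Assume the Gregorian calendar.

Oct 4, 1808 → Oct 4, 1809: 365 days.
Oct 4, 1809 → Oct 4, 1810: 365 days.
Oct 4, 1810 → Oct 4, 1811: 365 days.
Oct 4, 1811 → Oct 4, 1812: 366 days (Feb 29, 1812 is in that span).
Oct 4, 1812 → Oct 4, 1813: 365 days.
Oct 4, 1813 → Oct 4, 1814: 365 days.
Oct 4, 1814 → Oct 4, 1815: 365 days.
Oct 4, 1815 → Oct 4, 1816: 366 days (Feb 29, 1816 is in that span).
Oct 4, 1816 → Oct 4, 1817: 365 days.
Oct 4, 1817 → Oct 4, 1818: 365 days.
Oct 4, 1818 → Nov 4, 1818: 31 days (October has 31).
Nov 4, 1818 → Dec 4, 1818: 30 days (November has 30).
Dec 4, 1818 → Jan 4, 1819: 31 days (December has 31).
Jan 4, 1819 → Feb 4, 1819: 31 days (January has 31).
Feb 4, 1819 → Mar 4, 1819: 28 days (February has 28).
Mar 4, 1819 → Apr 4, 1819: 31 days (March has 31).
Apr 4, 1819 → May 4, 1819: 30 days (April has 30).
May 4, 1819 → May 25, 1819: 21 days.
Total: 3885 days.

3885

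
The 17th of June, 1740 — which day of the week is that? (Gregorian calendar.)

Friday

Doomsday rule: the anchor day for the 1700s is Sunday. For year 40: 40÷12 = 3 r 4, and 4÷4 = 1, so 3+4+1 = 8.
Sunday + 8 ≡ Monday — that's 1740's doomsday.
In June the doomsday date is Jun 6.
Jun 17 is 11 days after Jun 6; 11 mod 7 = 4, so Monday + 4 = Friday.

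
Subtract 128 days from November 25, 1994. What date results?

July 20, 1994

−25 → Oct 31, 1994 (end of Oct, 31 days; 103 left).
−31 → Sep 30, 1994 (end of Sep, 30 days; 72 left).
−30 → Aug 31, 1994 (end of Aug, 31 days; 42 left).
−31 → Jul 31, 1994 (end of Jul, 31 days; 11 left).
−11 → Jul 20, 1994.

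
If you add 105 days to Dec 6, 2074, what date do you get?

Dec has 31 days: +26 → Jan 1, 2075 (79 left).
Jan has 31 days: +31 → Feb 1, 2075 (48 left).
Feb has 28 days: +28 → Mar 1, 2075 (20 left).
+20 → Mar 21, 2075.

March 21, 2075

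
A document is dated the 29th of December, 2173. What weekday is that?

Wednesday

Doomsday rule: the anchor day for the 2100s is Sunday. For year 73: 73÷12 = 6 r 1, and 1÷4 = 0, so 6+1+0 = 7.
Sunday + 7 ≡ Sunday — that's 2173's doomsday.
In December the doomsday date is Dec 12.
Dec 29 is 17 days after Dec 12; 17 mod 7 = 3, so Sunday + 3 = Wednesday.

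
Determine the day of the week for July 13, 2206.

Sunday

Doomsday rule: the anchor day for the 2200s is Friday. For year 06: 6÷12 = 0 r 6, and 6÷4 = 1, so 0+6+1 = 7.
Friday + 7 ≡ Friday — that's 2206's doomsday.
In July the doomsday date is Jul 11.
Jul 13 is 2 days after Jul 11; 2 mod 7 = 2, so Friday + 2 = Sunday.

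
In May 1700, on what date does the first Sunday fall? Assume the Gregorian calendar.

May 1, 1700 is a Saturday.
The first Sunday is therefore May 2 (1 days later).

May 2, 1700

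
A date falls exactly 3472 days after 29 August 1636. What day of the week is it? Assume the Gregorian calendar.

Aug 29, 1636 is a Friday.
3472 mod 7 = 0, so 3472 days after a Friday is Friday + 0 = Friday.

Friday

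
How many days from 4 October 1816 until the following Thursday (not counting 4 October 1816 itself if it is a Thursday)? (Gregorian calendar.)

6

Oct 4, 1816 is a Friday.
From Friday to the next Thursday is 6 days.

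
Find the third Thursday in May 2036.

May 1, 2036 is a Thursday.
The first Thursday is therefore May 1 (same day).
The third Thursday is 1 + 2×7 = May 15.

May 15, 2036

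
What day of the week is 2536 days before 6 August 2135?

Thursday

First find the weekday of Aug 6, 2135. Doomsday rule: the anchor day for the 2100s is Sunday. For year 35: 35÷12 = 2 r 11, and 11÷4 = 2, so 2+11+2 = 15.
Sunday + 15 ≡ Monday — that's 2135's doomsday.
In August the doomsday date is Aug 8.
Aug 6 is 2 days before Aug 8; 2 mod 7 = 2, so Monday − 2 = Saturday.
2536 mod 7 = 2, so 2536 days before a Saturday is Saturday − 2 = Thursday.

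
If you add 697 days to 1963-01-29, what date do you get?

December 26, 1964

+365 (one year) → Jan 29, 1964 (332 left).
Jan has 31 days: +3 → Feb 1, 1964 (329 left).
Feb has 29 days: +29 → Mar 1, 1964 (300 left).
Mar has 31 days: +31 → Apr 1, 1964 (269 left).
Apr has 30 days: +30 → May 1, 1964 (239 left).
May has 31 days: +31 → Jun 1, 1964 (208 left).
Jun has 30 days: +30 → Jul 1, 1964 (178 left).
Jul has 31 days: +31 → Aug 1, 1964 (147 left).
Aug has 31 days: +31 → Sep 1, 1964 (116 left).
Sep has 30 days: +30 → Oct 1, 1964 (86 left).
Oct has 31 days: +31 → Nov 1, 1964 (55 left).
Nov has 30 days: +30 → Dec 1, 1964 (25 left).
+25 → Dec 26, 1964.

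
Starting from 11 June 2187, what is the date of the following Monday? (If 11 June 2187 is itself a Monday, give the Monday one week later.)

Jun 11, 2187 is a Monday.
From Monday to the next Monday is 7 days.
Jun 11, 2187 + 7 = Jun 18, 2187.

June 18, 2187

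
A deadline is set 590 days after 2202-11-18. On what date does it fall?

June 30, 2204

+365 (one year) → Nov 18, 2203 (225 left).
Nov has 30 days: +13 → Dec 1, 2203 (212 left).
Dec has 31 days: +31 → Jan 1, 2204 (181 left).
Jan has 31 days: +31 → Feb 1, 2204 (150 left).
Feb has 29 days: +29 → Mar 1, 2204 (121 left).
Mar has 31 days: +31 → Apr 1, 2204 (90 left).
Apr has 30 days: +30 → May 1, 2204 (60 left).
May has 31 days: +31 → Jun 1, 2204 (29 left).
+29 → Jun 30, 2204.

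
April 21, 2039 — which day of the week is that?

Thursday

Doomsday rule: the anchor day for the 2000s is Tuesday. For year 39: 39÷12 = 3 r 3, and 3÷4 = 0, so 3+3+0 = 6.
Tuesday + 6 ≡ Monday — that's 2039's doomsday.
In April the doomsday date is Apr 4.
Apr 21 is 17 days after Apr 4; 17 mod 7 = 3, so Monday + 3 = Thursday.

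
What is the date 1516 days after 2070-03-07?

+365 (one year) → Mar 7, 2071 (1151 left).
+366 (one year; includes Feb 29, 2072) → Mar 7, 2072 (785 left).
+365 (one year) → Mar 7, 2073 (420 left).
+365 (one year) → Mar 7, 2074 (55 left).
Mar has 31 days: +25 → Apr 1, 2074 (30 left).
Apr has 30 days: +30 → May 1, 2074 (0 left).

May 1, 2074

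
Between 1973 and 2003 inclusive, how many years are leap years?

7

Multiples of 4 in [1973,2003]: 7.
Of those, multiples of 100: 1 (not leap unless ÷400).
Multiples of 400: 1.
Leap years = 7 − 1 + 1 = 7.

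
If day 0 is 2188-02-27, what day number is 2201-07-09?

Feb 27, 2188 → Feb 27, 2189: 366 days (Feb 29, 2188 is in that span).
Feb 27, 2189 → Feb 27, 2190: 365 days.
Feb 27, 2190 → Feb 27, 2191: 365 days.
Feb 27, 2191 → Feb 27, 2192: 365 days.
Feb 27, 2192 → Feb 27, 2193: 366 days (Feb 29, 2192 is in that span).
Feb 27, 2193 → Feb 27, 2194: 365 days.
Feb 27, 2194 → Feb 27, 2195: 365 days.
Feb 27, 2195 → Feb 27, 2196: 365 days.
Feb 27, 2196 → Feb 27, 2197: 366 days (Feb 29, 2196 is in that span).
Feb 27, 2197 → Feb 27, 2198: 365 days.
Feb 27, 2198 → Feb 27, 2199: 365 days.
Feb 27, 2199 → Feb 27, 2200: 365 days.
Feb 27, 2200 → Feb 27, 2201: 365 days.
Feb 27, 2201 → Mar 27, 2201: 28 days (February has 28).
Mar 27, 2201 → Apr 27, 2201: 31 days (March has 31).
Apr 27, 2201 → May 27, 2201: 30 days (April has 30).
May 27, 2201 → Jun 27, 2201: 31 days (May has 31).
Jun 27, 2201 → Jul 9, 2201: 12 days.
Total: 4880 days.

4880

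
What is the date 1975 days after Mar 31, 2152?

August 27, 2157

+365 (one year) → Mar 31, 2153 (1610 left).
+365 (one year) → Mar 31, 2154 (1245 left).
+365 (one year) → Mar 31, 2155 (880 left).
+366 (one year; includes Feb 29, 2156) → Mar 31, 2156 (514 left).
+365 (one year) → Mar 31, 2157 (149 left).
Mar has 31 days: +1 → Apr 1, 2157 (148 left).
Apr has 30 days: +30 → May 1, 2157 (118 left).
May has 31 days: +31 → Jun 1, 2157 (87 left).
Jun has 30 days: +30 → Jul 1, 2157 (57 left).
Jul has 31 days: +31 → Aug 1, 2157 (26 left).
+26 → Aug 27, 2157.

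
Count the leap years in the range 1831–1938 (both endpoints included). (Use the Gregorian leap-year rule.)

26

Multiples of 4 in [1831,1938]: 27.
Of those, multiples of 100: 1 (not leap unless ÷400).
Multiples of 400: 0.
Leap years = 27 − 1 + 0 = 26.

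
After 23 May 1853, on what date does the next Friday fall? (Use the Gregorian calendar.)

May 27, 1853

May 23, 1853 is a Monday.
From Monday to the next Friday is 4 days.
May 23, 1853 + 4 = May 27, 1853.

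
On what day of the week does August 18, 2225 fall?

Doomsday rule: the anchor day for the 2200s is Friday. For year 25: 25÷12 = 2 r 1, and 1÷4 = 0, so 2+1+0 = 3.
Friday + 3 ≡ Monday — that's 2225's doomsday.
In August the doomsday date is Aug 8.
Aug 18 is 10 days after Aug 8; 10 mod 7 = 3, so Monday + 3 = Thursday.

Thursday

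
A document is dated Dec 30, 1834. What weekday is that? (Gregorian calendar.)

Doomsday rule: the anchor day for the 1800s is Friday. For year 34: 34÷12 = 2 r 10, and 10÷4 = 2, so 2+10+2 = 14.
Friday + 14 ≡ Friday — that's 1834's doomsday.
In December the doomsday date is Dec 12.
Dec 30 is 18 days after Dec 12; 18 mod 7 = 4, so Friday + 4 = Tuesday.

Tuesday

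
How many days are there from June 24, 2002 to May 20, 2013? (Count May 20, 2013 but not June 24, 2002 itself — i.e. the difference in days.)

Jun 24, 2002 → Jun 24, 2003: 365 days.
Jun 24, 2003 → Jun 24, 2004: 366 days (Feb 29, 2004 is in that span).
Jun 24, 2004 → Jun 24, 2005: 365 days.
Jun 24, 2005 → Jun 24, 2006: 365 days.
Jun 24, 2006 → Jun 24, 2007: 365 days.
Jun 24, 2007 → Jun 24, 2008: 366 days (Feb 29, 2008 is in that span).
Jun 24, 2008 → Jun 24, 2009: 365 days.
Jun 24, 2009 → Jun 24, 2010: 365 days.
Jun 24, 2010 → Jun 24, 2011: 365 days.
Jun 24, 2011 → Jun 24, 2012: 366 days (Feb 29, 2012 is in that span).
Jun 24, 2012 → Jul 24, 2012: 30 days (June has 30).
Jul 24, 2012 → Aug 24, 2012: 31 days (July has 31).
Aug 24, 2012 → Sep 24, 2012: 31 days (August has 31).
Sep 24, 2012 → Oct 24, 2012: 30 days (September has 30).
Oct 24, 2012 → Nov 24, 2012: 31 days (October has 31).
Nov 24, 2012 → Dec 24, 2012: 30 days (November has 30).
Dec 24, 2012 → Jan 24, 2013: 31 days (December has 31).
Jan 24, 2013 → Feb 24, 2013: 31 days (January has 31).
Feb 24, 2013 → Mar 24, 2013: 28 days (February has 28).
Mar 24, 2013 → Apr 24, 2013: 31 days (March has 31).
Apr 24, 2013 → May 20, 2013: 26 days.
Total: 3983 days.

3983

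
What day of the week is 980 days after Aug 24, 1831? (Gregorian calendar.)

First find the weekday of Aug 24, 1831. Doomsday rule: the anchor day for the 1800s is Friday. For year 31: 31÷12 = 2 r 7, and 7÷4 = 1, so 2+7+1 = 10.
Friday + 10 ≡ Monday — that's 1831's doomsday.
In August the doomsday date is Aug 8.
Aug 24 is 16 days after Aug 8; 16 mod 7 = 2, so Monday + 2 = Wednesday.
980 mod 7 = 0, so 980 days after a Wednesday is Wednesday + 0 = Wednesday.

Wednesday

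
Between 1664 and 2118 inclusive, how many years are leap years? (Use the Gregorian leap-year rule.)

110

Multiples of 4 in [1664,2118]: 114.
Of those, multiples of 100: 5 (not leap unless ÷400).
Multiples of 400: 1.
Leap years = 114 − 5 + 1 = 110.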